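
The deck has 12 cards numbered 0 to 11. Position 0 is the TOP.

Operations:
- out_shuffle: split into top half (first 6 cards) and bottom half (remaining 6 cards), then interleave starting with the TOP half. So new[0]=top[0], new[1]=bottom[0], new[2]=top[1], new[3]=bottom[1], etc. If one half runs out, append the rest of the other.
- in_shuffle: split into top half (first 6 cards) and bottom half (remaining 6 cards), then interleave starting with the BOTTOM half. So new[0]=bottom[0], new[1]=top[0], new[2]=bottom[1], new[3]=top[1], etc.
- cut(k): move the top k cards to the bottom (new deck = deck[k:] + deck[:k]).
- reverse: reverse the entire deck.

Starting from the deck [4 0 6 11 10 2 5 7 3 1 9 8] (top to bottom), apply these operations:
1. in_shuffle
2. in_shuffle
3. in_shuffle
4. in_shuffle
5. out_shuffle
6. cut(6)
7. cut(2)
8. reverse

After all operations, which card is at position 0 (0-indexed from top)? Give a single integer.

After op 1 (in_shuffle): [5 4 7 0 3 6 1 11 9 10 8 2]
After op 2 (in_shuffle): [1 5 11 4 9 7 10 0 8 3 2 6]
After op 3 (in_shuffle): [10 1 0 5 8 11 3 4 2 9 6 7]
After op 4 (in_shuffle): [3 10 4 1 2 0 9 5 6 8 7 11]
After op 5 (out_shuffle): [3 9 10 5 4 6 1 8 2 7 0 11]
After op 6 (cut(6)): [1 8 2 7 0 11 3 9 10 5 4 6]
After op 7 (cut(2)): [2 7 0 11 3 9 10 5 4 6 1 8]
After op 8 (reverse): [8 1 6 4 5 10 9 3 11 0 7 2]
Position 0: card 8.

Answer: 8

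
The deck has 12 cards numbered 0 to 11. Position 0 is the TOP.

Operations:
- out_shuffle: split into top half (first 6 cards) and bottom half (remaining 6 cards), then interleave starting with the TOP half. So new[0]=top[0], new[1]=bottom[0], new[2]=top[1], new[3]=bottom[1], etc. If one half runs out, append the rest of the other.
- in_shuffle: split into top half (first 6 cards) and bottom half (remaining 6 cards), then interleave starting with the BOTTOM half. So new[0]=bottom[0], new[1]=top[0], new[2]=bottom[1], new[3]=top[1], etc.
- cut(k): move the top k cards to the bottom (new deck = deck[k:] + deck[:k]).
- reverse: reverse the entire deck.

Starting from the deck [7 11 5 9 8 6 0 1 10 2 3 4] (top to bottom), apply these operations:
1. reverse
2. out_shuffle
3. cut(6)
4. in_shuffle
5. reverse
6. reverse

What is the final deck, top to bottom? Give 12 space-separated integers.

After op 1 (reverse): [4 3 2 10 1 0 6 8 9 5 11 7]
After op 2 (out_shuffle): [4 6 3 8 2 9 10 5 1 11 0 7]
After op 3 (cut(6)): [10 5 1 11 0 7 4 6 3 8 2 9]
After op 4 (in_shuffle): [4 10 6 5 3 1 8 11 2 0 9 7]
After op 5 (reverse): [7 9 0 2 11 8 1 3 5 6 10 4]
After op 6 (reverse): [4 10 6 5 3 1 8 11 2 0 9 7]

Answer: 4 10 6 5 3 1 8 11 2 0 9 7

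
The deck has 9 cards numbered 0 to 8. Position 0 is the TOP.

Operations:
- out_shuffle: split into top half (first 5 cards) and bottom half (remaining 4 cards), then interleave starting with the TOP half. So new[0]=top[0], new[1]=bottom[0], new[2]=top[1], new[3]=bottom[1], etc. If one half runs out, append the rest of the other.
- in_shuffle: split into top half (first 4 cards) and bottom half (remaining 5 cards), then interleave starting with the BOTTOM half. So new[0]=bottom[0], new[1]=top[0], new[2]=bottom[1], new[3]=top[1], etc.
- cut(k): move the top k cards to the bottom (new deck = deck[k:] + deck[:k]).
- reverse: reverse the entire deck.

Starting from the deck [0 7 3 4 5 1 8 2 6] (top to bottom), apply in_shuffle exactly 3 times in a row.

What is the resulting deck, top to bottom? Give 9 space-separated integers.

After op 1 (in_shuffle): [5 0 1 7 8 3 2 4 6]
After op 2 (in_shuffle): [8 5 3 0 2 1 4 7 6]
After op 3 (in_shuffle): [2 8 1 5 4 3 7 0 6]

Answer: 2 8 1 5 4 3 7 0 6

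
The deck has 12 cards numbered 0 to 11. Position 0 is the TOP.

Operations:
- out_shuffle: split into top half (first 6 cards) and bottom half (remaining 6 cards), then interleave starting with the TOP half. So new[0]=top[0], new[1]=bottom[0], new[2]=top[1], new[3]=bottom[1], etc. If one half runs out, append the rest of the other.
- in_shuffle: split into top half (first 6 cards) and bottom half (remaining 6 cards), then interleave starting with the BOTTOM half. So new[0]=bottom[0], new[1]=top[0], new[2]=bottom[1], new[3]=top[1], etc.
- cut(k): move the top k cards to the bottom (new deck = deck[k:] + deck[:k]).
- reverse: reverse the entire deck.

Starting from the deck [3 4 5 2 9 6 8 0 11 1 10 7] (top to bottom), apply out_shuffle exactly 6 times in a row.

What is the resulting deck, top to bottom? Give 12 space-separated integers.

After op 1 (out_shuffle): [3 8 4 0 5 11 2 1 9 10 6 7]
After op 2 (out_shuffle): [3 2 8 1 4 9 0 10 5 6 11 7]
After op 3 (out_shuffle): [3 0 2 10 8 5 1 6 4 11 9 7]
After op 4 (out_shuffle): [3 1 0 6 2 4 10 11 8 9 5 7]
After op 5 (out_shuffle): [3 10 1 11 0 8 6 9 2 5 4 7]
After op 6 (out_shuffle): [3 6 10 9 1 2 11 5 0 4 8 7]

Answer: 3 6 10 9 1 2 11 5 0 4 8 7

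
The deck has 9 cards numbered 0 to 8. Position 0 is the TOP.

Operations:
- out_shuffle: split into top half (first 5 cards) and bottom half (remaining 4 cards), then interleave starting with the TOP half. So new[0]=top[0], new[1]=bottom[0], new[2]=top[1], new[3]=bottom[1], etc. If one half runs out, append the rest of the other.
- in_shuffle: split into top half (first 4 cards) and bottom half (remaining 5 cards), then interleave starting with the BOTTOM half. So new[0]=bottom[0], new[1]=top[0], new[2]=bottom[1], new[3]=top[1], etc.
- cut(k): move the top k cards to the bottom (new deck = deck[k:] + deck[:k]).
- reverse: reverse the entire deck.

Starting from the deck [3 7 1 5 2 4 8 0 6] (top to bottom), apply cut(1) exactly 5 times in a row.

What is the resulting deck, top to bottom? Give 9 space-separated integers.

After op 1 (cut(1)): [7 1 5 2 4 8 0 6 3]
After op 2 (cut(1)): [1 5 2 4 8 0 6 3 7]
After op 3 (cut(1)): [5 2 4 8 0 6 3 7 1]
After op 4 (cut(1)): [2 4 8 0 6 3 7 1 5]
After op 5 (cut(1)): [4 8 0 6 3 7 1 5 2]

Answer: 4 8 0 6 3 7 1 5 2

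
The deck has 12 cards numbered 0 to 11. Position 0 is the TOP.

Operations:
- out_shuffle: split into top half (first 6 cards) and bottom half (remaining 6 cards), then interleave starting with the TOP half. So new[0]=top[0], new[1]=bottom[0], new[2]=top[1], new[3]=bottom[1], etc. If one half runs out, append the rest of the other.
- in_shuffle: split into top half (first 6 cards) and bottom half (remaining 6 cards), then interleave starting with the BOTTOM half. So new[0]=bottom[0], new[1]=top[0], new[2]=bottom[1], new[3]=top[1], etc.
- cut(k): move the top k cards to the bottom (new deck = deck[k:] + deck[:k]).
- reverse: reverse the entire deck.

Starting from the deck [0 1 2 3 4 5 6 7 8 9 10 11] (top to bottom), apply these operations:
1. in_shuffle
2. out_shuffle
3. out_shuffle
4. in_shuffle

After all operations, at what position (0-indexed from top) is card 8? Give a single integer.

Answer: 11

Derivation:
After op 1 (in_shuffle): [6 0 7 1 8 2 9 3 10 4 11 5]
After op 2 (out_shuffle): [6 9 0 3 7 10 1 4 8 11 2 5]
After op 3 (out_shuffle): [6 1 9 4 0 8 3 11 7 2 10 5]
After op 4 (in_shuffle): [3 6 11 1 7 9 2 4 10 0 5 8]
Card 8 is at position 11.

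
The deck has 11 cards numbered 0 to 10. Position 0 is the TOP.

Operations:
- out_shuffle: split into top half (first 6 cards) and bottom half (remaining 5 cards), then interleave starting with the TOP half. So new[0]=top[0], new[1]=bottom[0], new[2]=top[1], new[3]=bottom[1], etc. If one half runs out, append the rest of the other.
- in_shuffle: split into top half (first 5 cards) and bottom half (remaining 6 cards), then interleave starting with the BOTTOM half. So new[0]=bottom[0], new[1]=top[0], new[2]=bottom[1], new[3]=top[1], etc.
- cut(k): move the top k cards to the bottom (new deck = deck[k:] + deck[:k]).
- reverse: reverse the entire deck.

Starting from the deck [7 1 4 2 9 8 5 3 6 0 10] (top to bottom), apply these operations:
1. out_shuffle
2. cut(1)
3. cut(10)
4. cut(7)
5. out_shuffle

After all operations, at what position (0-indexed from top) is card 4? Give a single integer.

After op 1 (out_shuffle): [7 5 1 3 4 6 2 0 9 10 8]
After op 2 (cut(1)): [5 1 3 4 6 2 0 9 10 8 7]
After op 3 (cut(10)): [7 5 1 3 4 6 2 0 9 10 8]
After op 4 (cut(7)): [0 9 10 8 7 5 1 3 4 6 2]
After op 5 (out_shuffle): [0 1 9 3 10 4 8 6 7 2 5]
Card 4 is at position 5.

Answer: 5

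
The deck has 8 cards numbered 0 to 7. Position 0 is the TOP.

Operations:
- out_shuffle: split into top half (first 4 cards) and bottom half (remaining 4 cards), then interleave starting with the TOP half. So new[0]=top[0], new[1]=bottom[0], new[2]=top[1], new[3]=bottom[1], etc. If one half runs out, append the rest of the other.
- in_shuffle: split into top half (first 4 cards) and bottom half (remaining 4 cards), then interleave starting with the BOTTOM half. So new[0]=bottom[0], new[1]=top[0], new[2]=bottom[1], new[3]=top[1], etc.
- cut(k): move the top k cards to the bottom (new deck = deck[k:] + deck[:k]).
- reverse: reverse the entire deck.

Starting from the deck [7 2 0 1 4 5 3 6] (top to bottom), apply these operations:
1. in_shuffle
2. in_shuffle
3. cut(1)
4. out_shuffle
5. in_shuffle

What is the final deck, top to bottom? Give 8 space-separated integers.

Answer: 7 4 2 5 6 0 3 1

Derivation:
After op 1 (in_shuffle): [4 7 5 2 3 0 6 1]
After op 2 (in_shuffle): [3 4 0 7 6 5 1 2]
After op 3 (cut(1)): [4 0 7 6 5 1 2 3]
After op 4 (out_shuffle): [4 5 0 1 7 2 6 3]
After op 5 (in_shuffle): [7 4 2 5 6 0 3 1]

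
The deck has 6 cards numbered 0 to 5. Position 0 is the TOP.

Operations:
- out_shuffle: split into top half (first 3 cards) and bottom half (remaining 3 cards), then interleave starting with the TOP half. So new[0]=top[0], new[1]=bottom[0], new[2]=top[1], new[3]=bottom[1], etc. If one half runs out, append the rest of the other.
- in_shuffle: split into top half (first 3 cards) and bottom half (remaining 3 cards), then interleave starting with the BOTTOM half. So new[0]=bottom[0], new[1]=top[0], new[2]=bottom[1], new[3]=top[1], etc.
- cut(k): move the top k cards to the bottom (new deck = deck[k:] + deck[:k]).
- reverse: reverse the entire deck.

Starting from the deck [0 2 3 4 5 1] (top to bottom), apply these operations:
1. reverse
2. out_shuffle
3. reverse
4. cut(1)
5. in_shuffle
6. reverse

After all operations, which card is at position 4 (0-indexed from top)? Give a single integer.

Answer: 4

Derivation:
After op 1 (reverse): [1 5 4 3 2 0]
After op 2 (out_shuffle): [1 3 5 2 4 0]
After op 3 (reverse): [0 4 2 5 3 1]
After op 4 (cut(1)): [4 2 5 3 1 0]
After op 5 (in_shuffle): [3 4 1 2 0 5]
After op 6 (reverse): [5 0 2 1 4 3]
Position 4: card 4.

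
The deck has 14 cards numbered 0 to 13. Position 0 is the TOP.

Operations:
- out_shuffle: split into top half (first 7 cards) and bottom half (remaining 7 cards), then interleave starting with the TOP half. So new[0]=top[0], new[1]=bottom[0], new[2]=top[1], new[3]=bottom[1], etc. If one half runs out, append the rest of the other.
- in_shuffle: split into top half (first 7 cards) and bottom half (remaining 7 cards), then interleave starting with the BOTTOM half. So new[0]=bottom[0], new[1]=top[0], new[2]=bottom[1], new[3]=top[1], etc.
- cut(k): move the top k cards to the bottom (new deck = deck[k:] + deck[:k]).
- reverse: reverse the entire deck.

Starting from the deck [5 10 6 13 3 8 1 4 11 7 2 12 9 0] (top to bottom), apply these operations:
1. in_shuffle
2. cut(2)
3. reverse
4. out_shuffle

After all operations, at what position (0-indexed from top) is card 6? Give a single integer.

After op 1 (in_shuffle): [4 5 11 10 7 6 2 13 12 3 9 8 0 1]
After op 2 (cut(2)): [11 10 7 6 2 13 12 3 9 8 0 1 4 5]
After op 3 (reverse): [5 4 1 0 8 9 3 12 13 2 6 7 10 11]
After op 4 (out_shuffle): [5 12 4 13 1 2 0 6 8 7 9 10 3 11]
Card 6 is at position 7.

Answer: 7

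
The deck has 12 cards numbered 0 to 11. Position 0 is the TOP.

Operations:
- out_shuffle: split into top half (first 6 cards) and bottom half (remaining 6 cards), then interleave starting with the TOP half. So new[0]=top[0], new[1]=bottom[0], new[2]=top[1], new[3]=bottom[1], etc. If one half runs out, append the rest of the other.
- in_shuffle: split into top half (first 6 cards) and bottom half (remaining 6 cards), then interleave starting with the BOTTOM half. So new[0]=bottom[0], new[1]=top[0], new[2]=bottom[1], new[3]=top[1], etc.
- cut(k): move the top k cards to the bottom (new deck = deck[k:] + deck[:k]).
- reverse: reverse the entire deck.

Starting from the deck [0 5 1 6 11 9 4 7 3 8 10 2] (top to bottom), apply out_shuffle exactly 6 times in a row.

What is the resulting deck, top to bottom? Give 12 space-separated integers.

After op 1 (out_shuffle): [0 4 5 7 1 3 6 8 11 10 9 2]
After op 2 (out_shuffle): [0 6 4 8 5 11 7 10 1 9 3 2]
After op 3 (out_shuffle): [0 7 6 10 4 1 8 9 5 3 11 2]
After op 4 (out_shuffle): [0 8 7 9 6 5 10 3 4 11 1 2]
After op 5 (out_shuffle): [0 10 8 3 7 4 9 11 6 1 5 2]
After op 6 (out_shuffle): [0 9 10 11 8 6 3 1 7 5 4 2]

Answer: 0 9 10 11 8 6 3 1 7 5 4 2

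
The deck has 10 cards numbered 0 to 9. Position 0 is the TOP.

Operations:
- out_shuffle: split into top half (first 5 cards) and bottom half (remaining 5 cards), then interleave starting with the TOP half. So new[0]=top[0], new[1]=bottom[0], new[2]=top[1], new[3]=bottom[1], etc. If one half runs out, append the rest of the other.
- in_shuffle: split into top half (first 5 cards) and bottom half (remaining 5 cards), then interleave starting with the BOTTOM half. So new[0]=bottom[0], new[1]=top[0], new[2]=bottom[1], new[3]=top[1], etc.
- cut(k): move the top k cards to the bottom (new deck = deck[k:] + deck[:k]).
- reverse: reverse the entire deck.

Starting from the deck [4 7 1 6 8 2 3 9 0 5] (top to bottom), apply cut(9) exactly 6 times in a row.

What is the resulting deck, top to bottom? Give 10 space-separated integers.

Answer: 8 2 3 9 0 5 4 7 1 6

Derivation:
After op 1 (cut(9)): [5 4 7 1 6 8 2 3 9 0]
After op 2 (cut(9)): [0 5 4 7 1 6 8 2 3 9]
After op 3 (cut(9)): [9 0 5 4 7 1 6 8 2 3]
After op 4 (cut(9)): [3 9 0 5 4 7 1 6 8 2]
After op 5 (cut(9)): [2 3 9 0 5 4 7 1 6 8]
After op 6 (cut(9)): [8 2 3 9 0 5 4 7 1 6]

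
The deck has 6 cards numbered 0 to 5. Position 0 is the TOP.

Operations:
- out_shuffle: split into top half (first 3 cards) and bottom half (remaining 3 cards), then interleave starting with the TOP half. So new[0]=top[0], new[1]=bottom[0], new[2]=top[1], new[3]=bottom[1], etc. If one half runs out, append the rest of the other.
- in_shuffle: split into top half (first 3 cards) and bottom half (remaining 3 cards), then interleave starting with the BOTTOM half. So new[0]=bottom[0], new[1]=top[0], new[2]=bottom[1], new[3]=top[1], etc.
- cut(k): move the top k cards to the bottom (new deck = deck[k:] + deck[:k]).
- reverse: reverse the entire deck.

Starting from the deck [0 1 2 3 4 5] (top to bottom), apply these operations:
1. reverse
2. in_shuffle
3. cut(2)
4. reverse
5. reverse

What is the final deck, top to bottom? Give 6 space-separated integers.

After op 1 (reverse): [5 4 3 2 1 0]
After op 2 (in_shuffle): [2 5 1 4 0 3]
After op 3 (cut(2)): [1 4 0 3 2 5]
After op 4 (reverse): [5 2 3 0 4 1]
After op 5 (reverse): [1 4 0 3 2 5]

Answer: 1 4 0 3 2 5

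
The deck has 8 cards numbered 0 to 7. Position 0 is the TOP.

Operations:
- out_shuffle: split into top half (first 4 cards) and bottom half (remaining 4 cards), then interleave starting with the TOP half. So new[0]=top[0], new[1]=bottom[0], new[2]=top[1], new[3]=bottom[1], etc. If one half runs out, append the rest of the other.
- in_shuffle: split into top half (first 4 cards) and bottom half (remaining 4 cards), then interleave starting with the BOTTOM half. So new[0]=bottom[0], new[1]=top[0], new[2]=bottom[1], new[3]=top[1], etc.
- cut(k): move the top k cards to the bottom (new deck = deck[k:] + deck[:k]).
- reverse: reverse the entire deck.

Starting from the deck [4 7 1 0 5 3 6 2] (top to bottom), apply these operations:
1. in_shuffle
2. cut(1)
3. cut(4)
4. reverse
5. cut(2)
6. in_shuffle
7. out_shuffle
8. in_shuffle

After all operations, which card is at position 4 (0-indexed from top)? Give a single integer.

Answer: 4

Derivation:
After op 1 (in_shuffle): [5 4 3 7 6 1 2 0]
After op 2 (cut(1)): [4 3 7 6 1 2 0 5]
After op 3 (cut(4)): [1 2 0 5 4 3 7 6]
After op 4 (reverse): [6 7 3 4 5 0 2 1]
After op 5 (cut(2)): [3 4 5 0 2 1 6 7]
After op 6 (in_shuffle): [2 3 1 4 6 5 7 0]
After op 7 (out_shuffle): [2 6 3 5 1 7 4 0]
After op 8 (in_shuffle): [1 2 7 6 4 3 0 5]
Position 4: card 4.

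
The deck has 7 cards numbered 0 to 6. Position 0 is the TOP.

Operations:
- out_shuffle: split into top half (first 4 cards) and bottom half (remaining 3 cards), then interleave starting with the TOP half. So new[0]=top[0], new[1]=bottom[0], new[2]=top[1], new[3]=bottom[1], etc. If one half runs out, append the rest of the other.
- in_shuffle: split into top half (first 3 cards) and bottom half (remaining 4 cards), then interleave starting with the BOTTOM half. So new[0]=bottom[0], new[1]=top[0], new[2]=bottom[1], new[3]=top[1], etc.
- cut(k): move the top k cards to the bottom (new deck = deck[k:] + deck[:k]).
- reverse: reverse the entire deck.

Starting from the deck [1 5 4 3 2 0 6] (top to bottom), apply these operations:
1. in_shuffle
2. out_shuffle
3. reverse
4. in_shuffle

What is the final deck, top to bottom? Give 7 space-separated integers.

Answer: 4 5 1 6 0 2 3

Derivation:
After op 1 (in_shuffle): [3 1 2 5 0 4 6]
After op 2 (out_shuffle): [3 0 1 4 2 6 5]
After op 3 (reverse): [5 6 2 4 1 0 3]
After op 4 (in_shuffle): [4 5 1 6 0 2 3]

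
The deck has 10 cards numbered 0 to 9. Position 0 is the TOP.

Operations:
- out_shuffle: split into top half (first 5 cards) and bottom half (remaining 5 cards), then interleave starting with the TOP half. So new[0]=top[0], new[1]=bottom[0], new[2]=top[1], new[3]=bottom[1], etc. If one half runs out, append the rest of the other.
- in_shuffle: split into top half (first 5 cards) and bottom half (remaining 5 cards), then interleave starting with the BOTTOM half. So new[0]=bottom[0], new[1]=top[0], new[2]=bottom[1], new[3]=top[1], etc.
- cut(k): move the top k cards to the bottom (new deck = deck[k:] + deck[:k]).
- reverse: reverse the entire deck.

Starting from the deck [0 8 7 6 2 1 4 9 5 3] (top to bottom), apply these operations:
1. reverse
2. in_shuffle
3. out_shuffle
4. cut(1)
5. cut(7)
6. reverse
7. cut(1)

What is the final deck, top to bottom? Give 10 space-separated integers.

Answer: 5 4 6 8 3 9 2 1 7 0

Derivation:
After op 1 (reverse): [3 5 9 4 1 2 6 7 8 0]
After op 2 (in_shuffle): [2 3 6 5 7 9 8 4 0 1]
After op 3 (out_shuffle): [2 9 3 8 6 4 5 0 7 1]
After op 4 (cut(1)): [9 3 8 6 4 5 0 7 1 2]
After op 5 (cut(7)): [7 1 2 9 3 8 6 4 5 0]
After op 6 (reverse): [0 5 4 6 8 3 9 2 1 7]
After op 7 (cut(1)): [5 4 6 8 3 9 2 1 7 0]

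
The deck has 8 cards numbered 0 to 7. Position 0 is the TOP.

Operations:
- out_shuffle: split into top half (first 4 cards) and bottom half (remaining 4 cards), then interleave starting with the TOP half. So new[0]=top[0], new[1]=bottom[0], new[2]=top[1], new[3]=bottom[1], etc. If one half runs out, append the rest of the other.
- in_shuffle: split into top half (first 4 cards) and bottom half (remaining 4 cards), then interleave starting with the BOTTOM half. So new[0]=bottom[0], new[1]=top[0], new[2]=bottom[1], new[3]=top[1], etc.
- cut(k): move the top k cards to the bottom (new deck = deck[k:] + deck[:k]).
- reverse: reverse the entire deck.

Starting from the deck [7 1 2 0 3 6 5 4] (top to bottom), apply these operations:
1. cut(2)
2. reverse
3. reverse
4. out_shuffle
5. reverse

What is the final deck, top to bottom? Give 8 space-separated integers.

Answer: 1 6 7 3 4 0 5 2

Derivation:
After op 1 (cut(2)): [2 0 3 6 5 4 7 1]
After op 2 (reverse): [1 7 4 5 6 3 0 2]
After op 3 (reverse): [2 0 3 6 5 4 7 1]
After op 4 (out_shuffle): [2 5 0 4 3 7 6 1]
After op 5 (reverse): [1 6 7 3 4 0 5 2]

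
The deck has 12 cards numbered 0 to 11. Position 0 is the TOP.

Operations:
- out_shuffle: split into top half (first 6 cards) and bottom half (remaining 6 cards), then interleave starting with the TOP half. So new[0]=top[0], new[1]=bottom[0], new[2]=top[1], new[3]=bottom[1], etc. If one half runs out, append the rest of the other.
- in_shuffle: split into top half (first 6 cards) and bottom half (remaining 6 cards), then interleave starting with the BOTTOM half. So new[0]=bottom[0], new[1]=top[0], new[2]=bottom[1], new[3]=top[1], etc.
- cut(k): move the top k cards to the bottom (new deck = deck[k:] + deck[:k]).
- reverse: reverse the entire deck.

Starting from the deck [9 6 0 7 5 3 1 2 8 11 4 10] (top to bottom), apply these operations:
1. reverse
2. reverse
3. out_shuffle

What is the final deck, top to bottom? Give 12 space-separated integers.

After op 1 (reverse): [10 4 11 8 2 1 3 5 7 0 6 9]
After op 2 (reverse): [9 6 0 7 5 3 1 2 8 11 4 10]
After op 3 (out_shuffle): [9 1 6 2 0 8 7 11 5 4 3 10]

Answer: 9 1 6 2 0 8 7 11 5 4 3 10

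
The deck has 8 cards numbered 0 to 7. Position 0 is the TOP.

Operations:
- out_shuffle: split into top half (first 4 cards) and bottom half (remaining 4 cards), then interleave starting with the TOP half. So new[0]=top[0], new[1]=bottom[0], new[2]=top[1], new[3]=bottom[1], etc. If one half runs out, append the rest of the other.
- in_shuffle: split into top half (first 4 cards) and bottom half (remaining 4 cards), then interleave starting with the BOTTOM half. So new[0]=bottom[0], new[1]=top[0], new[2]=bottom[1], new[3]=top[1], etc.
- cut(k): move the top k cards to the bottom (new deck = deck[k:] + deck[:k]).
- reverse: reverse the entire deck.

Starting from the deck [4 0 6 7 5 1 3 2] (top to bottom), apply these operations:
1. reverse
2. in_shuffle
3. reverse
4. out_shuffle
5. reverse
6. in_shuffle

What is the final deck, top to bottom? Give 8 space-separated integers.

Answer: 6 7 4 0 3 2 5 1

Derivation:
After op 1 (reverse): [2 3 1 5 7 6 0 4]
After op 2 (in_shuffle): [7 2 6 3 0 1 4 5]
After op 3 (reverse): [5 4 1 0 3 6 2 7]
After op 4 (out_shuffle): [5 3 4 6 1 2 0 7]
After op 5 (reverse): [7 0 2 1 6 4 3 5]
After op 6 (in_shuffle): [6 7 4 0 3 2 5 1]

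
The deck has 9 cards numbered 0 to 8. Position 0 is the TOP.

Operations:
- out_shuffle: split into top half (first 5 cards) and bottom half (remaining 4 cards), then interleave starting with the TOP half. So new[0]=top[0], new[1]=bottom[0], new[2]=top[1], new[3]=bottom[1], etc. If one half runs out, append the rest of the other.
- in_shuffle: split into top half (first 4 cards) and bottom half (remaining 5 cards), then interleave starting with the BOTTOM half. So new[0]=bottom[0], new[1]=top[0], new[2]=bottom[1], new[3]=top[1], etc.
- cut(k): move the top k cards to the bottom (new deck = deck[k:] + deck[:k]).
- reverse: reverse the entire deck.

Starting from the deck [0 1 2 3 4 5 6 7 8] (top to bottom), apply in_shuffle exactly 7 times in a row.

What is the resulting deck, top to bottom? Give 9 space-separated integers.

Answer: 4 0 5 1 6 2 7 3 8

Derivation:
After op 1 (in_shuffle): [4 0 5 1 6 2 7 3 8]
After op 2 (in_shuffle): [6 4 2 0 7 5 3 1 8]
After op 3 (in_shuffle): [7 6 5 4 3 2 1 0 8]
After op 4 (in_shuffle): [3 7 2 6 1 5 0 4 8]
After op 5 (in_shuffle): [1 3 5 7 0 2 4 6 8]
After op 6 (in_shuffle): [0 1 2 3 4 5 6 7 8]
After op 7 (in_shuffle): [4 0 5 1 6 2 7 3 8]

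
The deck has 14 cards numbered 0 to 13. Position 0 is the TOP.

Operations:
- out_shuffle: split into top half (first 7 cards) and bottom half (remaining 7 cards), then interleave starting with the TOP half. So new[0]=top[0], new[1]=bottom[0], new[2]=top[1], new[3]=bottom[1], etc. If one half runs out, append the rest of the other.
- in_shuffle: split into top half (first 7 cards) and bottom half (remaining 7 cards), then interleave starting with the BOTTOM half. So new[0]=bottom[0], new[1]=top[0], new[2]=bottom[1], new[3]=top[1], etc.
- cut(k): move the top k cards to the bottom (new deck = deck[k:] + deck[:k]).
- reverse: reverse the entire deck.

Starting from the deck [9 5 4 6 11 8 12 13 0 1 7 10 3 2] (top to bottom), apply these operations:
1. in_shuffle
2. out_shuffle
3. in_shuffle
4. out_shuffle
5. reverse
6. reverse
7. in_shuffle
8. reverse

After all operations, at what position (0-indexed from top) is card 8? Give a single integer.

After op 1 (in_shuffle): [13 9 0 5 1 4 7 6 10 11 3 8 2 12]
After op 2 (out_shuffle): [13 6 9 10 0 11 5 3 1 8 4 2 7 12]
After op 3 (in_shuffle): [3 13 1 6 8 9 4 10 2 0 7 11 12 5]
After op 4 (out_shuffle): [3 10 13 2 1 0 6 7 8 11 9 12 4 5]
After op 5 (reverse): [5 4 12 9 11 8 7 6 0 1 2 13 10 3]
After op 6 (reverse): [3 10 13 2 1 0 6 7 8 11 9 12 4 5]
After op 7 (in_shuffle): [7 3 8 10 11 13 9 2 12 1 4 0 5 6]
After op 8 (reverse): [6 5 0 4 1 12 2 9 13 11 10 8 3 7]
Card 8 is at position 11.

Answer: 11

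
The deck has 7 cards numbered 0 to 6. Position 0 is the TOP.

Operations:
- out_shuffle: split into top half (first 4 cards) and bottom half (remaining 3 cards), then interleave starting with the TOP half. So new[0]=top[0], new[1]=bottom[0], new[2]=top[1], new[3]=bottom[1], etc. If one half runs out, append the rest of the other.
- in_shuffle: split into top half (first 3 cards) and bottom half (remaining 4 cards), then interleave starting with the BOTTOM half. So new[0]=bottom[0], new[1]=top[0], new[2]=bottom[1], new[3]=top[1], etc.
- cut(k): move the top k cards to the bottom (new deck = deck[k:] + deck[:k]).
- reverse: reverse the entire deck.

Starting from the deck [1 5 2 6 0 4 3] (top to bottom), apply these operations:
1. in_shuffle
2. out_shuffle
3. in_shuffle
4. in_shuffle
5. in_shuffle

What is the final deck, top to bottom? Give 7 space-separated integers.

After op 1 (in_shuffle): [6 1 0 5 4 2 3]
After op 2 (out_shuffle): [6 4 1 2 0 3 5]
After op 3 (in_shuffle): [2 6 0 4 3 1 5]
After op 4 (in_shuffle): [4 2 3 6 1 0 5]
After op 5 (in_shuffle): [6 4 1 2 0 3 5]

Answer: 6 4 1 2 0 3 5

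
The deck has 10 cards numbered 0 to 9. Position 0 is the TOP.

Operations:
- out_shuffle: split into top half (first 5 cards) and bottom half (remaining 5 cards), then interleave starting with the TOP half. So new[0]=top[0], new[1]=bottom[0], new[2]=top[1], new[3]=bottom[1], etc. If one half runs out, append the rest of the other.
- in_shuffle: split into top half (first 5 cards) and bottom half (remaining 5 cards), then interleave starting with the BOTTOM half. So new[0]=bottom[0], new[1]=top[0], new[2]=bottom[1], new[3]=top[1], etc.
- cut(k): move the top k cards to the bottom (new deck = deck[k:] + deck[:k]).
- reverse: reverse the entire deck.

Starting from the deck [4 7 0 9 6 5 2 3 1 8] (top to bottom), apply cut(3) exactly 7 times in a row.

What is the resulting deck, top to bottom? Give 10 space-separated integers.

Answer: 7 0 9 6 5 2 3 1 8 4

Derivation:
After op 1 (cut(3)): [9 6 5 2 3 1 8 4 7 0]
After op 2 (cut(3)): [2 3 1 8 4 7 0 9 6 5]
After op 3 (cut(3)): [8 4 7 0 9 6 5 2 3 1]
After op 4 (cut(3)): [0 9 6 5 2 3 1 8 4 7]
After op 5 (cut(3)): [5 2 3 1 8 4 7 0 9 6]
After op 6 (cut(3)): [1 8 4 7 0 9 6 5 2 3]
After op 7 (cut(3)): [7 0 9 6 5 2 3 1 8 4]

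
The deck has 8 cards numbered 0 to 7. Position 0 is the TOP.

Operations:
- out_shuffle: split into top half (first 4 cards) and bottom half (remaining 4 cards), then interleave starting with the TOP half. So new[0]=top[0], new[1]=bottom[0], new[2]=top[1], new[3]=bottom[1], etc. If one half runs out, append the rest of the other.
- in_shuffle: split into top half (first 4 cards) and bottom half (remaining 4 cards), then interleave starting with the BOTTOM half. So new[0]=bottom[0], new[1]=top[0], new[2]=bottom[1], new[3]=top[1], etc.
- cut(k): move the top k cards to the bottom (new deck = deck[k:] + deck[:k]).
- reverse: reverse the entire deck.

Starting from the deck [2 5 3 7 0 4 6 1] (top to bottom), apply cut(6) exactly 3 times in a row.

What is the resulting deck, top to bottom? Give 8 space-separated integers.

Answer: 3 7 0 4 6 1 2 5

Derivation:
After op 1 (cut(6)): [6 1 2 5 3 7 0 4]
After op 2 (cut(6)): [0 4 6 1 2 5 3 7]
After op 3 (cut(6)): [3 7 0 4 6 1 2 5]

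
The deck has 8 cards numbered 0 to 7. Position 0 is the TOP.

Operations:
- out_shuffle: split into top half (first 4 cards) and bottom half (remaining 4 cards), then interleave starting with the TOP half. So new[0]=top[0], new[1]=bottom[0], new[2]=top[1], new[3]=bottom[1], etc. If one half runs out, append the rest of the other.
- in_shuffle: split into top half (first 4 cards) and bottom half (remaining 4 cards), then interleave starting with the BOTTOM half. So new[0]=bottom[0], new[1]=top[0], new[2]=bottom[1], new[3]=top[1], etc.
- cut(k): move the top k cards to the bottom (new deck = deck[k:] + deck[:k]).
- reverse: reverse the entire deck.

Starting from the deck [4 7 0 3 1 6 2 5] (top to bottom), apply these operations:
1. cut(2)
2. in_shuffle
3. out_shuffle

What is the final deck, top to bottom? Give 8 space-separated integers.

Answer: 2 4 0 1 5 7 3 6

Derivation:
After op 1 (cut(2)): [0 3 1 6 2 5 4 7]
After op 2 (in_shuffle): [2 0 5 3 4 1 7 6]
After op 3 (out_shuffle): [2 4 0 1 5 7 3 6]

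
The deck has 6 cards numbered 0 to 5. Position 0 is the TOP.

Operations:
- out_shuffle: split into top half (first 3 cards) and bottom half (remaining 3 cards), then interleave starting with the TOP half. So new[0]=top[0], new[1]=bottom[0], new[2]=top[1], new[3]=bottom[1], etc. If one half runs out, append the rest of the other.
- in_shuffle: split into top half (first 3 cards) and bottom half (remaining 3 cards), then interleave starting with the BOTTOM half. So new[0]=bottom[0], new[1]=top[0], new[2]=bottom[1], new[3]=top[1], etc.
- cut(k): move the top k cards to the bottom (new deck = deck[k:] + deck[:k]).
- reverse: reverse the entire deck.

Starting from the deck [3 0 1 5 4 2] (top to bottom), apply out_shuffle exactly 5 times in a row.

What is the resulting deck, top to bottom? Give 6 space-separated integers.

Answer: 3 5 0 4 1 2

Derivation:
After op 1 (out_shuffle): [3 5 0 4 1 2]
After op 2 (out_shuffle): [3 4 5 1 0 2]
After op 3 (out_shuffle): [3 1 4 0 5 2]
After op 4 (out_shuffle): [3 0 1 5 4 2]
After op 5 (out_shuffle): [3 5 0 4 1 2]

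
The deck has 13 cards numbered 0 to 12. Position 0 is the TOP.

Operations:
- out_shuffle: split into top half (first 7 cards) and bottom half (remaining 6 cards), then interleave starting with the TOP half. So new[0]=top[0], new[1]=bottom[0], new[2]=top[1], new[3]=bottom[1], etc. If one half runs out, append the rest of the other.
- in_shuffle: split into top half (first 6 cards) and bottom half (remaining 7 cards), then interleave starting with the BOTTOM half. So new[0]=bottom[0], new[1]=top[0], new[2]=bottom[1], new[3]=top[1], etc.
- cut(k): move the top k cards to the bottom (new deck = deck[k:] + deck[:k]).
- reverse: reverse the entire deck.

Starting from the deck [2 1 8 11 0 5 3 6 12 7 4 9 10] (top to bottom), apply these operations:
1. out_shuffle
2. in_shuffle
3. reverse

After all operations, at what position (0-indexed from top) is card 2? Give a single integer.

Answer: 11

Derivation:
After op 1 (out_shuffle): [2 6 1 12 8 7 11 4 0 9 5 10 3]
After op 2 (in_shuffle): [11 2 4 6 0 1 9 12 5 8 10 7 3]
After op 3 (reverse): [3 7 10 8 5 12 9 1 0 6 4 2 11]
Card 2 is at position 11.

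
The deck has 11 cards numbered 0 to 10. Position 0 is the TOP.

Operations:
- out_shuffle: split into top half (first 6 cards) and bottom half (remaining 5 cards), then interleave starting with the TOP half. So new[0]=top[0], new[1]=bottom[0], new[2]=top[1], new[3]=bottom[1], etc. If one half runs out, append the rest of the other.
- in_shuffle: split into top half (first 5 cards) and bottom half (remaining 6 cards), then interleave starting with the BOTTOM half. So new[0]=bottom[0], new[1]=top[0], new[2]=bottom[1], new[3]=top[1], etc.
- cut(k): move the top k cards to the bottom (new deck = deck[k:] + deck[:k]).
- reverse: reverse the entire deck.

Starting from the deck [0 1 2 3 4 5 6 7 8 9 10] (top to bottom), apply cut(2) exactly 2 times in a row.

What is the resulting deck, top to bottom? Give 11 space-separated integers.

After op 1 (cut(2)): [2 3 4 5 6 7 8 9 10 0 1]
After op 2 (cut(2)): [4 5 6 7 8 9 10 0 1 2 3]

Answer: 4 5 6 7 8 9 10 0 1 2 3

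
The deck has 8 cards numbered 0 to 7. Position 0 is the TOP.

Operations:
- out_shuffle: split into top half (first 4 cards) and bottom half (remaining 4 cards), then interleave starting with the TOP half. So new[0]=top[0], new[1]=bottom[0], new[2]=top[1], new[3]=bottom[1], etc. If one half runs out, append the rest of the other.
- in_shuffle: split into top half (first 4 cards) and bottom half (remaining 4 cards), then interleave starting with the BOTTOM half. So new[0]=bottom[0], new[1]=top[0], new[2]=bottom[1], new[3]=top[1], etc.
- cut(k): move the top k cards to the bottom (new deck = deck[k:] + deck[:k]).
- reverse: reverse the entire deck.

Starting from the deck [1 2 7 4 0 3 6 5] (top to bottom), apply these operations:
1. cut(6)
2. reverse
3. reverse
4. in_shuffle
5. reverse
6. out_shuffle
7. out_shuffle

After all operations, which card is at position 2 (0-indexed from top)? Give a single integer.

Answer: 5

Derivation:
After op 1 (cut(6)): [6 5 1 2 7 4 0 3]
After op 2 (reverse): [3 0 4 7 2 1 5 6]
After op 3 (reverse): [6 5 1 2 7 4 0 3]
After op 4 (in_shuffle): [7 6 4 5 0 1 3 2]
After op 5 (reverse): [2 3 1 0 5 4 6 7]
After op 6 (out_shuffle): [2 5 3 4 1 6 0 7]
After op 7 (out_shuffle): [2 1 5 6 3 0 4 7]
Position 2: card 5.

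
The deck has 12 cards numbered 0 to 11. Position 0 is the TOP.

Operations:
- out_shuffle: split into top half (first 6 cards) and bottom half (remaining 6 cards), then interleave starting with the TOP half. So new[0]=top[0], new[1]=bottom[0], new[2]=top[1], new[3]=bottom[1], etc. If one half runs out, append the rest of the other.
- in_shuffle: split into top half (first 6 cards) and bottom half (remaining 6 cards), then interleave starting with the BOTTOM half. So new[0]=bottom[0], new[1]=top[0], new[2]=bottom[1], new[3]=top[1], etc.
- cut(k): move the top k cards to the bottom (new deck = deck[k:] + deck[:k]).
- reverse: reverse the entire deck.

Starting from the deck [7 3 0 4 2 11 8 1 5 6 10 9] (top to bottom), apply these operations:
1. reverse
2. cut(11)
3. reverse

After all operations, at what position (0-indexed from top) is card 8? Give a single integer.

Answer: 5

Derivation:
After op 1 (reverse): [9 10 6 5 1 8 11 2 4 0 3 7]
After op 2 (cut(11)): [7 9 10 6 5 1 8 11 2 4 0 3]
After op 3 (reverse): [3 0 4 2 11 8 1 5 6 10 9 7]
Card 8 is at position 5.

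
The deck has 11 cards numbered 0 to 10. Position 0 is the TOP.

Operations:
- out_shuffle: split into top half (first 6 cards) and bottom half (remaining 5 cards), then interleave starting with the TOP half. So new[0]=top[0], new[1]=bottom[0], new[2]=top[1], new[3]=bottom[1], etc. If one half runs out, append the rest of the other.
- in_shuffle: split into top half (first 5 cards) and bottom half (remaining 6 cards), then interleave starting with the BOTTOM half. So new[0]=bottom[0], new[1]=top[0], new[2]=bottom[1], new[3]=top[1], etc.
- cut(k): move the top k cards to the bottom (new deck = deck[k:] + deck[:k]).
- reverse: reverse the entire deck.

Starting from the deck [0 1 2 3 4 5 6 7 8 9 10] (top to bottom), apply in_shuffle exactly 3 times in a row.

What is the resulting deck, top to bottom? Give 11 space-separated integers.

After op 1 (in_shuffle): [5 0 6 1 7 2 8 3 9 4 10]
After op 2 (in_shuffle): [2 5 8 0 3 6 9 1 4 7 10]
After op 3 (in_shuffle): [6 2 9 5 1 8 4 0 7 3 10]

Answer: 6 2 9 5 1 8 4 0 7 3 10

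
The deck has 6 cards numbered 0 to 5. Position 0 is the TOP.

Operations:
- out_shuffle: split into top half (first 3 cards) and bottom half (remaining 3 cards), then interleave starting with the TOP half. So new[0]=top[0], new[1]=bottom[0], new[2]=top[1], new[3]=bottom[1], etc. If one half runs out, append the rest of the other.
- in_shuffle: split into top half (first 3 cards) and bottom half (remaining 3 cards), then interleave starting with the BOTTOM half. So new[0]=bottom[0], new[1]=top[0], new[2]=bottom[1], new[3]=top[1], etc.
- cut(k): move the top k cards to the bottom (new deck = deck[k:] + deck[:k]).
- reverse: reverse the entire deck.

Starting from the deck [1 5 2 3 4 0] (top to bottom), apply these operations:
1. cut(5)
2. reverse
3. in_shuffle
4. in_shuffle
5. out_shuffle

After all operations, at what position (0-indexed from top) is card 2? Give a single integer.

After op 1 (cut(5)): [0 1 5 2 3 4]
After op 2 (reverse): [4 3 2 5 1 0]
After op 3 (in_shuffle): [5 4 1 3 0 2]
After op 4 (in_shuffle): [3 5 0 4 2 1]
After op 5 (out_shuffle): [3 4 5 2 0 1]
Card 2 is at position 3.

Answer: 3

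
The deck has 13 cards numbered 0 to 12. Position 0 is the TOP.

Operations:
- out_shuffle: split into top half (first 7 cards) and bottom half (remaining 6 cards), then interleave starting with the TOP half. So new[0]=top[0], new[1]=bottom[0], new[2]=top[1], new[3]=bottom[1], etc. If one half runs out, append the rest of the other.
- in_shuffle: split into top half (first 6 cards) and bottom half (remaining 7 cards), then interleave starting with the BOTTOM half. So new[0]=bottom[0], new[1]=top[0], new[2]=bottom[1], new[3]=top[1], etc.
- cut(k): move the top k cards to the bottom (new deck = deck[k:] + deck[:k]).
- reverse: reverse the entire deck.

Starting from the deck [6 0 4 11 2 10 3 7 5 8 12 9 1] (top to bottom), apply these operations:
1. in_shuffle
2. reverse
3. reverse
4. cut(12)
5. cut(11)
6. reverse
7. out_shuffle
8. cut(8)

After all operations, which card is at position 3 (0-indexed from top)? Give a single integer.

Answer: 9

Derivation:
After op 1 (in_shuffle): [3 6 7 0 5 4 8 11 12 2 9 10 1]
After op 2 (reverse): [1 10 9 2 12 11 8 4 5 0 7 6 3]
After op 3 (reverse): [3 6 7 0 5 4 8 11 12 2 9 10 1]
After op 4 (cut(12)): [1 3 6 7 0 5 4 8 11 12 2 9 10]
After op 5 (cut(11)): [9 10 1 3 6 7 0 5 4 8 11 12 2]
After op 6 (reverse): [2 12 11 8 4 5 0 7 6 3 1 10 9]
After op 7 (out_shuffle): [2 7 12 6 11 3 8 1 4 10 5 9 0]
After op 8 (cut(8)): [4 10 5 9 0 2 7 12 6 11 3 8 1]
Position 3: card 9.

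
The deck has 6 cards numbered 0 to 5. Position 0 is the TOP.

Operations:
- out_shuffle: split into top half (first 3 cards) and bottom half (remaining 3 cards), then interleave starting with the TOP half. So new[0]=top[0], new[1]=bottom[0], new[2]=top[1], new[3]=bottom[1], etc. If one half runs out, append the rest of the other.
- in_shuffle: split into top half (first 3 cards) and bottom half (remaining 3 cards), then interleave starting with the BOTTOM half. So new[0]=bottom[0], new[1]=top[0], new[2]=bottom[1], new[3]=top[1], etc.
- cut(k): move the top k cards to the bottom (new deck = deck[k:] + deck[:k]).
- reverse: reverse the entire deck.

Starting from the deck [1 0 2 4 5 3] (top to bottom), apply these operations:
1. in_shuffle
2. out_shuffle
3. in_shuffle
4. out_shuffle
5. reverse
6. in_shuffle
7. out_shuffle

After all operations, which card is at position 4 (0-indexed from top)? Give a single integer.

Answer: 0

Derivation:
After op 1 (in_shuffle): [4 1 5 0 3 2]
After op 2 (out_shuffle): [4 0 1 3 5 2]
After op 3 (in_shuffle): [3 4 5 0 2 1]
After op 4 (out_shuffle): [3 0 4 2 5 1]
After op 5 (reverse): [1 5 2 4 0 3]
After op 6 (in_shuffle): [4 1 0 5 3 2]
After op 7 (out_shuffle): [4 5 1 3 0 2]
Position 4: card 0.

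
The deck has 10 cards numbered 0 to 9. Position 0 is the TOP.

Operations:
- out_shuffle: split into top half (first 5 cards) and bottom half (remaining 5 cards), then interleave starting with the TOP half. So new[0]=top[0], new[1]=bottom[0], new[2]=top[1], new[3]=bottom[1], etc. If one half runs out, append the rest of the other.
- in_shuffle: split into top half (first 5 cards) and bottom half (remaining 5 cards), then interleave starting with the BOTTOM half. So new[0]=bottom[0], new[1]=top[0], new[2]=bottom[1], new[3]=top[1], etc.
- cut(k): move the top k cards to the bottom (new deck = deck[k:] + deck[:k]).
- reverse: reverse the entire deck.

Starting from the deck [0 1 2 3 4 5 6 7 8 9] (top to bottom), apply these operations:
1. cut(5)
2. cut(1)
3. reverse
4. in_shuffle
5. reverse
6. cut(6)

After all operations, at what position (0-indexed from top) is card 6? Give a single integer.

Answer: 5

Derivation:
After op 1 (cut(5)): [5 6 7 8 9 0 1 2 3 4]
After op 2 (cut(1)): [6 7 8 9 0 1 2 3 4 5]
After op 3 (reverse): [5 4 3 2 1 0 9 8 7 6]
After op 4 (in_shuffle): [0 5 9 4 8 3 7 2 6 1]
After op 5 (reverse): [1 6 2 7 3 8 4 9 5 0]
After op 6 (cut(6)): [4 9 5 0 1 6 2 7 3 8]
Card 6 is at position 5.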